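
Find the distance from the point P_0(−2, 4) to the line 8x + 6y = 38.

3

d = |8·(-2) + 6·4 − 38| / √(64 + 36) = |-30|/10 = 3.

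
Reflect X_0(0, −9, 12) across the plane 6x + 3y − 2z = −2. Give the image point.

(12, -3, 8)

With n = (6, 3, −2), the signed offset is (n·X_0 − (-2))/|n|² = -49/49 = -1.
X_0' = X_0 − 2t·n = (0, −9, 12) − (-2)·(6, 3, −2) = (12, −3, 8).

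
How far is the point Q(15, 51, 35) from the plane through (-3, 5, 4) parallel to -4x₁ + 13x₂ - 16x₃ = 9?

Parallel planes share the normal n = (-4, 13, -16); since (-3, 5, 4) lies on the plane, its equation is -4x₁ + 13x₂ - 16x₃ = 13.
Then n·(15, 51, 35) - 13 = 30.
|n| = √(16 + 169 + 256) = 21, so the distance is |30|/21 = 10/7.

10/7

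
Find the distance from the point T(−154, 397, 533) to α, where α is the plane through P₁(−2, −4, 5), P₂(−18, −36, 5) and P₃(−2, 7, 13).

P₁P₂ = (−16, −32, 0) and P₁P₃ = (0, 11, 8), so a normal is n = P₁P₂ × P₁P₃ = (−256, 128, −176).
Then n·(−154, 397, 533) − (−880) = −2688.
|n| = √(65536 + 16384 + 30976) = 336, so the distance is |-2688|/336 = 8.

8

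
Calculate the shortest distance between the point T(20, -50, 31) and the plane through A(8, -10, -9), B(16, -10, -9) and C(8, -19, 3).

AB = (8, 0, 0) and AC = (0, -9, 12), so a normal is n = AB × AC = (0, -96, -72).
n = (0, -96, -72); n·P − 1608 = 960; |n| = 120; distance = 960/120 = 8.

8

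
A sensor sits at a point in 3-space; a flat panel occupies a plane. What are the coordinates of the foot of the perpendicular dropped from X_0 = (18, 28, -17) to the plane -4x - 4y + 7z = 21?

(2, 12, 11)

n = (-4, -4, 7), |n|² = 81, and n·X_0 − 21 = -324.
t = -324/81 = -4, so the foot is X_0 − t·n = (18, 28, -17) − (-4)·(-4, -4, 7) = (2, 12, 11).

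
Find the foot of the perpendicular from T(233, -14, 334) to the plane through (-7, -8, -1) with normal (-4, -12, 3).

n = (-4, -12, 3), |n|² = 169, and n·T − 121 = 117.
t = 117/169 = 9/13, so the foot is T − t·n = (233, -14, 334) − (9/13)·(-4, -12, 3) = (3065/13, -74/13, 4315/13).

(3065/13, -74/13, 4315/13)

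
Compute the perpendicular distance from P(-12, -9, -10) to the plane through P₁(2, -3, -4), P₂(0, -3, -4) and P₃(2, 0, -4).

6

P₁P₂ = (-2, 0, 0) and P₁P₃ = (0, 3, 0), so a normal is n = P₁P₂ × P₁P₃ = (0, 0, -6).
n = (0, 0, -6); n·P − 24 = 36; |n| = 6; distance = 36/6 = 6.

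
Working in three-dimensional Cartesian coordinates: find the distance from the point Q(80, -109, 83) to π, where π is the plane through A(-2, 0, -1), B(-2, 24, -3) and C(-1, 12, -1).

AB = (0, 24, -2) and AC = (1, 12, 0), so a normal is n = AB × AC = (24, -2, -24).
Then n·(80, -109, 83) - (-24) = 170.
|n| = √(576 + 4 + 576) = 34, so the distance is |170|/34 = 5.

5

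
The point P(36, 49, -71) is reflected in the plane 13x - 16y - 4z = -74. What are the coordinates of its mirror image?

(704/21, 1093/21, -1475/21)

With n = (13, -16, -4), the signed offset is (n·P − (-74))/|n|² = 42/441 = 2/21.
P' = P − 2t·n = (36, 49, -71) − (4/21)·(13, -16, -4) = (704/21, 1093/21, -1475/21).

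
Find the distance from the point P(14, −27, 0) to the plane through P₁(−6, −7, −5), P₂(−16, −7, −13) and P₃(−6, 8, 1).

P₁P₂ = (−10, 0, −8) and P₁P₃ = (0, 15, 6), so a normal is n = P₁P₂ × P₁P₃ = (120, 60, −150).
Then n·(14, −27, 0) − (−390) = 450.
|n| = √(14400 + 3600 + 22500) = 90√5, so the distance is |450|/(90√5) = √5.

√5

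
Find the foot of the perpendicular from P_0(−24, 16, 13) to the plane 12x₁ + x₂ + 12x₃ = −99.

The perpendicular from P_0 has direction n = (12, 1, 12): r = (−24, 16, 13) + μ(12, 1, 12).
Substitute into the plane: n·(P_0 + μn) = -99 gives -116 + 289μ = -99, so μ = 1/17.
Foot = (−24, 16, 13) + (1/17)·(12, 1, 12) = (−396/17, 273/17, 233/17).

(-396/17, 273/17, 233/17)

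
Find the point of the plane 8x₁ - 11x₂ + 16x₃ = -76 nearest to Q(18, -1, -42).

n = (8, -11, 16), |n|² = 441, and n·Q − (-76) = -441.
t = -441/441 = -1, so the foot is Q − t·n = (18, -1, -42) − (-1)·(8, -11, 16) = (26, -12, -26).

(26, -12, -26)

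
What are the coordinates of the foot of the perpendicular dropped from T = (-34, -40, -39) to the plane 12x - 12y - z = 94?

The perpendicular from T has direction n = (12, -12, -1): r = (-34, -40, -39) + λ(12, -12, -1).
Substitute into the plane: n·(T + λn) = 94 gives 111 + 289λ = 94, so λ = -1/17.
Foot = (-34, -40, -39) + (-1/17)·(12, -12, -1) = (-590/17, -668/17, -662/17).

(-590/17, -668/17, -662/17)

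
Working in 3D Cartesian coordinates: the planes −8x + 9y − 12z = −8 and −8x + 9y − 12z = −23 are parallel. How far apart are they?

15/17

Both planes have normal n = (−8, 9, −12), |n| = 17. Any point on the first plane is at distance |(-23) − (-8)|/|n| = 15/17 from the second.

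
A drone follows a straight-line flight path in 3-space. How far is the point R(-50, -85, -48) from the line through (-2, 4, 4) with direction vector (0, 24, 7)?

√2929

Direction vector d = (0, 24, 7).
AP = (-48, -89, -52); AP·d = -2500, |AP|² = 12929, |d|² = 625.
distance² = |AP|² − (AP·d)²/|d|² = 12929 − 6250000/625 = 2929, so the distance is √2929.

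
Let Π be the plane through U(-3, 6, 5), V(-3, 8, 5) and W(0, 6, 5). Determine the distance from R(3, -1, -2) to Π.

UV = (0, 2, 0) and UW = (3, 0, 0), so a normal is n = UV × UW = (0, 0, -6).
Then n·(3, -1, -2) - (-30) = 42.
|n| = √(0 + 0 + 36) = 6, so the distance is |42|/6 = 7.

7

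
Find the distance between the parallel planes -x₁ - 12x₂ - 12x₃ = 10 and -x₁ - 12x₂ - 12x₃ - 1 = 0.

With common normal n = (-1, -12, -12) (|n| = 17), the distance is |10 − 1|/|n| = 9/17.

9/17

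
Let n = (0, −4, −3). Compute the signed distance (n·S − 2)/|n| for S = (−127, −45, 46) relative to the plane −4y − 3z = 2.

n·S − 2 = 40.
|n| = 5, so the signed distance is 40/5 = 8.

8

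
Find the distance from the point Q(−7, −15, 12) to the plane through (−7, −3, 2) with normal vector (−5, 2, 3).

The plane has equation n·(r − (−7, −3, 2)) = 0, i.e. n·r = 35.
d = |(-5)·(-7) + 2·(-15) + 3·12 − 35| / √(25 + 4 + 9) = |6| / √38 = 3√38/19.

3√38/19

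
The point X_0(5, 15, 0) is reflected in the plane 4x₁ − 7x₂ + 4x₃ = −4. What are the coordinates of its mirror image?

(13, 1, 8)

With n = (4, −7, 4), the signed offset is (n·X_0 − (-4))/|n|² = -81/81 = -1.
X_0' = X_0 − 2t·n = (5, 15, 0) − (-2)·(4, −7, 4) = (13, 1, 8).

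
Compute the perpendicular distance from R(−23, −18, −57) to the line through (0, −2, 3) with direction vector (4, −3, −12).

Direction vector d = (4, −3, −12).
AP = (−23, −16, −60); AP·d = 676, |AP|² = 4385, |d|² = 169.
distance² = |AP|² − (AP·d)²/|d|² = 4385 − 456976/169 = 1681, so the distance is 41.

41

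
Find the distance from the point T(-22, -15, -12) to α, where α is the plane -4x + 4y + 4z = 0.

n = (-4, 4, 4); n·P − 0 = -20; |n| = 4√3; distance = 20/(4√3) = 5/√3.

5√3/3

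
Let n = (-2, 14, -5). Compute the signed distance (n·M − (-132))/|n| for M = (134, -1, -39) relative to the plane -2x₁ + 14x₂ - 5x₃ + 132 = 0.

3

n·M − (-132) = 45.
|n| = 15, so the signed distance is 45/15 = 3.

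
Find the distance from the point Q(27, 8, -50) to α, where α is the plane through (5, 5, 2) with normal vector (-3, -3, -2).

The plane has equation n·(r − (5, 5, 2)) = 0, i.e. n·r = -34.
n = (-3, -3, -2); n·P − (-34) = 29; |n| = √22; distance = 29/√22.

29/√22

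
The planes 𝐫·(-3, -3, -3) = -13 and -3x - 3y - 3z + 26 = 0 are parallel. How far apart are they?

With common normal n = (-3, -3, -3) (|n| = 3√3), the distance is |(-13) − (-26)|/|n| = 13/(3√3) = 13√3/9.

13√3/9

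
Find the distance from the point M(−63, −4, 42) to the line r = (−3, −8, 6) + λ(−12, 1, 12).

12√2

Direction vector d = (−12, 1, 12).
AP = (−60, 4, 36); AP·d = 1156, |AP|² = 4912, |d|² = 289.
distance² = |AP|² − (AP·d)²/|d|² = 4912 − 1336336/289 = 288, so the distance is 12√2.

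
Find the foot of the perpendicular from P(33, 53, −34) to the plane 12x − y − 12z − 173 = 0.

(9, 55, -10)

n = (12, −1, −12), |n|² = 289, and n·P − 173 = 578.
t = 578/289 = 2, so the foot is P − t·n = (33, 53, −34) − 2·(12, −1, −12) = (9, 55, −10).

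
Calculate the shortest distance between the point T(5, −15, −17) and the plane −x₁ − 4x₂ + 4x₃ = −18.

n = (−1, −4, 4); n·P − (-18) = 5; |n| = √33; distance = 5/√33.

5/√33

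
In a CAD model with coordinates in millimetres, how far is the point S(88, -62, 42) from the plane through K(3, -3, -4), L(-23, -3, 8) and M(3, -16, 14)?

2

KL = (-26, 0, 12) and KM = (0, -13, 18), so a normal is n = KL × KM = (156, 468, 338).
Then n·(88, -62, 42) - (-2288) = 1196.
|n| = √(24336 + 219024 + 114244) = 598, so the distance is |1196|/598 = 2.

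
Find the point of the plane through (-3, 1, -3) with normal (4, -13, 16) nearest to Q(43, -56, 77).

The perpendicular from Q has direction n = (4, -13, 16): r = (43, -56, 77) + λ(4, -13, 16).
Substitute into the plane: n·(Q + λn) = -73 gives 2132 + 441λ = -73, so λ = -5.
Foot = (43, -56, 77) + (-5)·(4, -13, 16) = (23, 9, -3).

(23, 9, -3)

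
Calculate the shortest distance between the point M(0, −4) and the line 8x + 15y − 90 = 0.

The normal to the line is n = (8, 15) with |n| = 17.
|n·M − 90| = |-60 − 90| = 150, so the distance is 150/17.

150/17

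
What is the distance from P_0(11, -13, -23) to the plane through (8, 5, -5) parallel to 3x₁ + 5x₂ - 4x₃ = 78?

Parallel planes share the normal n = (3, 5, -4); since (8, 5, -5) lies on the plane, its equation is 3x₁ + 5x₂ - 4x₃ = 69.
Then n·(11, -13, -23) - 69 = -9.
|n| = √(9 + 25 + 16) = 5√2, so the distance is |-9|/(5√2) = 9√2/10.

9/(5√2)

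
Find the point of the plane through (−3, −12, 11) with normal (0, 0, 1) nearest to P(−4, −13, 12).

The perpendicular from P has direction n = (0, 0, 1): r = (−4, −13, 12) + λ(0, 0, 1).
Substitute into the plane: n·(P + λn) = 11 gives 12 + 1λ = 11, so λ = -1.
Foot = (−4, −13, 12) + (-1)·(0, 0, 1) = (−4, −13, 11).

(-4, -13, 11)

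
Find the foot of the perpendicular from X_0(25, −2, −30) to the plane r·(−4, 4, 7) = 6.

(9, 14, -2)

n = (−4, 4, 7), |n|² = 81, and n·X_0 − 6 = -324.
t = -324/81 = -4, so the foot is X_0 − t·n = (25, −2, −30) − (-4)·(−4, 4, 7) = (9, 14, −2).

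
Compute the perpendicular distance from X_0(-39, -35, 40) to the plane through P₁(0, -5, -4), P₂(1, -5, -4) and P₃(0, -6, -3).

7√2

P₁P₂ = (1, 0, 0) and P₁P₃ = (0, -1, 1), so a normal is n = P₁P₂ × P₁P₃ = (0, -1, -1).
Then n·(-39, -35, 40) - 9 = -14.
|n| = √(0 + 1 + 1) = √2, so the distance is |-14|/√2 = 7√2.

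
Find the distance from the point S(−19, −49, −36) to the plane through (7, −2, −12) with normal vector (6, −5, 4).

The plane has equation n·(r − (7, −2, −12)) = 0, i.e. n·r = 4.
n = (6, −5, 4); n·P − 4 = -17; |n| = √77; distance = 17/√77.

17/√77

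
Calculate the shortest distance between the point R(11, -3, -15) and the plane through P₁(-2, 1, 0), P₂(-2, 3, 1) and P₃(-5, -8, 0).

13√14/14

P₁P₂ = (0, 2, 1) and P₁P₃ = (-3, -9, 0), so a normal is n = P₁P₂ × P₁P₃ = (9, -3, 6).
Then n·(11, -3, -15) - (-21) = 39.
|n| = √(81 + 9 + 36) = 3√14, so the distance is |39|/(3√14) = 13√14/14.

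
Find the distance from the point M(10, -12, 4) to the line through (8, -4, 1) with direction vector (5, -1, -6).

Direction vector d = (5, -1, -6).
AP = (2, -8, 3), and AP × d = (51, 27, 38).
|AP × d|² = 4774 and |d|² = 62, so the distance is √(4774/62) = √77.

√77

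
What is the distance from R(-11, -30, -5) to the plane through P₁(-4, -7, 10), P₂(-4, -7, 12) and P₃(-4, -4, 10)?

P₁P₂ = (0, 0, 2) and P₁P₃ = (0, 3, 0), so a normal is n = P₁P₂ × P₁P₃ = (-6, 0, 0).
Then n·(-11, -30, -5) - 24 = 42.
|n| = √(36 + 0 + 0) = 6, so the distance is |42|/6 = 7.

7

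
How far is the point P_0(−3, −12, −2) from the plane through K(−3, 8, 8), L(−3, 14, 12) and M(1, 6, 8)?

10/√14

KL = (0, 6, 4) and KM = (4, −2, 0), so a normal is n = KL × KM = (8, 16, −24).
n = (8, 16, −24); n·P − (-88) = -80; |n| = 8√14; distance = 80/(8√14) = 10/√14.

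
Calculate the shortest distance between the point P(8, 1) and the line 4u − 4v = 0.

7√2/2

The normal to the line is n = (4, −4) with |n| = 4√2.
|n·P − 0| = |28 − 0| = 28, so the distance is 28/(4√2) = 7/√2.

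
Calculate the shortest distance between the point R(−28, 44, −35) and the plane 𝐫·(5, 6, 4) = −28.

Normal vector n = (5, 6, 4), and n·(−28, 44, −35) − (−28) = 12.
|n| = √(25 + 36 + 16) = √77, so the distance is |12|/√77 = 12/√77.

12/√77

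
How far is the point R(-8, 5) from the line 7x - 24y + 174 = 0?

d = |7·(-8) + (-24)·5 − (-174)| / √(49 + 576) = |-2|/25 = 2/25.

2/25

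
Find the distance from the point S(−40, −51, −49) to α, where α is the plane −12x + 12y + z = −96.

Normal vector n = (−12, 12, 1), and n·(−40, −51, −49) − (−96) = −85.
|n| = √(144 + 144 + 1) = 17, so the distance is |-85|/17 = 5.

5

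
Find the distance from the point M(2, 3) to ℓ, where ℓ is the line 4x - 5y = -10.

3/√41

The normal to the line is n = (4, -5) with |n| = √41.
|n·M − (-10)| = |-7 − (-10)| = 3, so the distance is 3/√41 = 3√41/41.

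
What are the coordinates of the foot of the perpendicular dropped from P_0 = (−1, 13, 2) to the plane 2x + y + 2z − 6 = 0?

The perpendicular from P_0 has direction n = (2, 1, 2): r = (−1, 13, 2) + t(2, 1, 2).
Substitute into the plane: n·(P_0 + tn) = 6 gives 15 + 9t = 6, so t = -1.
Foot = (−1, 13, 2) + (-1)·(2, 1, 2) = (−3, 12, 0).

(-3, 12, 0)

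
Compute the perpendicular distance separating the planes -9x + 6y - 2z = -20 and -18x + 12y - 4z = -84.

Divide the second equation by 2 to match normals: -9x + 6y - 2z = -42.
Both planes have normal n = (-9, 6, -2), |n| = 11. Any point on the first plane is at distance |(-42) − (-20)|/|n| = 22/11 = 2 from the second.

2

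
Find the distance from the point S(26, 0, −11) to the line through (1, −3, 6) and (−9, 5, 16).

√329

A direction vector is d = (−10, 8, 10).
AP = (25, 3, −17); AP·d = -396, |AP|² = 923, |d|² = 264.
distance² = |AP|² − (AP·d)²/|d|² = 923 − 156816/264 = 329, so the distance is √329.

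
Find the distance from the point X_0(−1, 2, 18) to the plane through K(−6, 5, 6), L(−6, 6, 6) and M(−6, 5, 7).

KL = (0, 1, 0) and KM = (0, 0, 1), so a normal is n = KL × KM = (1, 0, 0).
Then n·(−1, 2, 18) − (−6) = 5.
|n| = √(1 + 0 + 0) = 1, so the distance is |5|/1 = 5.

5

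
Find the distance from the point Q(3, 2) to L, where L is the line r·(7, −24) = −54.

d = |7·3 + (-24)·2 − (-54)| / √(49 + 576) = |27|/25 = 27/25.

27/25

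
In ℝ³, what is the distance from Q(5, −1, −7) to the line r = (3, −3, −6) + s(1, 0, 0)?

√5

Direction vector d = (1, 0, 0).
AP = (2, 2, −1); AP·d = 2, |AP|² = 9, |d|² = 1.
distance² = |AP|² − (AP·d)²/|d|² = 9 − 4/1 = 5, so the distance is √5.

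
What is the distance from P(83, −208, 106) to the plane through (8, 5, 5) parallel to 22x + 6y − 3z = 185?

Parallel planes share the normal n = (22, 6, −3); since (8, 5, 5) lies on the plane, its equation is 22x + 6y − 3z = 191.
d = |22·83 + 6·(-208) + (-3)·106 − 191| / √(484 + 36 + 9) = |69| / 23 = 3.

3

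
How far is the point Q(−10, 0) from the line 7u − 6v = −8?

d = |7·(-10) + (-6)·0 − (-8)| / √(49 + 36) = |-62|/√85 = 62√85/85.

62/√85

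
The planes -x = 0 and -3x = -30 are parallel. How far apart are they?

10

Divide the second equation by 3 to match normals: -x = -10.
With common normal n = (-1, 0, 0) (|n| = 1), the distance is |0 − (-10)|/|n| = 10/1 = 10.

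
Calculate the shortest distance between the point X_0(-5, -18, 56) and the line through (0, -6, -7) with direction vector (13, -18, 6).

3√401

Direction vector d = (13, -18, 6).
AP = (-5, -12, 63); AP·d = 529, |AP|² = 4138, |d|² = 529.
distance² = |AP|² − (AP·d)²/|d|² = 4138 − 279841/529 = 3609, so the distance is 3√401.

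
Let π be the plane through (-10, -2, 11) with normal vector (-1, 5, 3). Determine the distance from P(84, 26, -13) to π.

26/√35

The plane has equation n·(r − (-10, -2, 11)) = 0, i.e. n·r = 33.
n = (-1, 5, 3); n·P − 33 = -26; |n| = √35; distance = 26/√35.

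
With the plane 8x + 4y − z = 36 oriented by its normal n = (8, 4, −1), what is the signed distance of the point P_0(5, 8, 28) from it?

8/9

n·P_0 − 36 = 8.
|n| = 9, so the signed distance is 8/9.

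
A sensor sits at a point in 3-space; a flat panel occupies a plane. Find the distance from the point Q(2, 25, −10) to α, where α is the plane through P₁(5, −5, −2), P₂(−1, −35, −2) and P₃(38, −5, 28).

P₁P₂ = (−6, −30, 0) and P₁P₃ = (33, 0, 30), so a normal is n = P₁P₂ × P₁P₃ = (−900, 180, 990).
Then n·(2, 25, −10) − (−7380) = 180.
|n| = √(810000 + 32400 + 980100) = 1350, so the distance is |180|/1350 = 2/15.

2/15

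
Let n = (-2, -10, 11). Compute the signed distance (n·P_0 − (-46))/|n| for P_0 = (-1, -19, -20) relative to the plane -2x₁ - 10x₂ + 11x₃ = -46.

6/5

n·P_0 − (-46) = 18.
|n| = 15, so the signed distance is 18/15 = 6/5.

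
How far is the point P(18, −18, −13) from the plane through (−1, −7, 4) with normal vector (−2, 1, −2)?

The plane has equation n·(r − (−1, −7, 4)) = 0, i.e. n·r = -13.
Then n·(18, −18, −13) − (−13) = −15.
|n| = √(4 + 1 + 4) = 3, so the distance is |-15|/3 = 5.

5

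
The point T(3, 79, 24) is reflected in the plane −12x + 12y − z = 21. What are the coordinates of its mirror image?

(75, 7, 30)

n = (−12, 12, −1), |n|² = 289, n·T − 21 = 867, so t = 867/289 = 3.
Foot F = T − 3·n = (39, 43, 27); the reflection is 2F − T = (75, 7, 30).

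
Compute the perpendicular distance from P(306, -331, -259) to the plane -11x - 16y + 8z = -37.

5

Normal vector n = (-11, -16, 8), and n·(306, -331, -259) - (-37) = -105.
|n| = √(121 + 256 + 64) = 21, so the distance is |-105|/21 = 5.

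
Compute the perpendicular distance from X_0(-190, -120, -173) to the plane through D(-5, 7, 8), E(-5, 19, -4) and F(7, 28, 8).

7

DE = (0, 12, -12) and DF = (12, 21, 0), so a normal is n = DE × DF = (252, -144, -144).
Then n·(-190, -120, -173) - (-3420) = -2268.
|n| = √(63504 + 20736 + 20736) = 324, so the distance is |-2268|/324 = 7.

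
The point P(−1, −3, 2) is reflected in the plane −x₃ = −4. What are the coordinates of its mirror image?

n = (0, 0, −1), |n|² = 1, n·P − (-4) = 2, so t = 2/1 = 2.
Foot F = P − 2·n = (−1, −3, 4); the reflection is 2F − P = (−1, −3, 6).

(-1, -3, 6)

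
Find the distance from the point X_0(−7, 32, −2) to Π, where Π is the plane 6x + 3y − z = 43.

n = (6, 3, −1); n·P − 43 = 13; |n| = √46; distance = 13/√46 = 13√46/46.

13/√46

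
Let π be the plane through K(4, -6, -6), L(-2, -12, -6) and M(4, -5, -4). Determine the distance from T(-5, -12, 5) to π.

KL = (-6, -6, 0) and KM = (0, 1, 2), so a normal is n = KL × KM = (-12, 12, -6).
n = (-12, 12, -6); n·P − (-84) = -30; |n| = 18; distance = 30/18 = 5/3.

5/3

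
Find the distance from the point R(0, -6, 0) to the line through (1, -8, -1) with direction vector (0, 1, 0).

√2

Direction vector d = (0, 1, 0).
AP = (-1, 2, 1); AP·d = 2, |AP|² = 6, |d|² = 1.
distance² = |AP|² − (AP·d)²/|d|² = 6 − 4/1 = 2, so the distance is √2.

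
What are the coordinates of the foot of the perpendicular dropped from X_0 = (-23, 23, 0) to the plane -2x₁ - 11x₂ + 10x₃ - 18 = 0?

(-25, 12, 10)

The perpendicular from X_0 has direction n = (-2, -11, 10): r = (-23, 23, 0) + μ(-2, -11, 10).
Substitute into the plane: n·(X_0 + μn) = 18 gives -207 + 225μ = 18, so μ = 1.
Foot = (-23, 23, 0) + 1·(-2, -11, 10) = (-25, 12, 10).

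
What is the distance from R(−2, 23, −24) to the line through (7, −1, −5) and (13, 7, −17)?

A direction vector is d = (6, 8, −12).
AP = (−9, 24, −19), and AP × d = (−136, −222, −216).
|AP × d|² = 114436 and |d|² = 244, so the distance is √(114436/244) = √469.

√469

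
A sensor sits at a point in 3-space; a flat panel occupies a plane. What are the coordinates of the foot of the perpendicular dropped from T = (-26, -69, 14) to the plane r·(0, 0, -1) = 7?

(-26, -69, -7)

The perpendicular from T has direction n = (0, 0, -1): r = (-26, -69, 14) + t(0, 0, -1).
Substitute into the plane: n·(T + tn) = 7 gives -14 + 1t = 7, so t = 21.
Foot = (-26, -69, 14) + 21·(0, 0, -1) = (-26, -69, -7).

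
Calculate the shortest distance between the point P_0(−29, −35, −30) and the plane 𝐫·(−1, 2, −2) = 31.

Normal vector n = (−1, 2, −2), and n·(−29, −35, −30) − 31 = −12.
|n| = √(1 + 4 + 4) = 3, so the distance is |-12|/3 = 4.

4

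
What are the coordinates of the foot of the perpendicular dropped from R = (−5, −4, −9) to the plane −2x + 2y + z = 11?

(-9, 0, -7)

n = (−2, 2, 1), |n|² = 9, and n·R − 11 = -18.
t = -18/9 = -2, so the foot is R − t·n = (−5, −4, −9) − (-2)·(−2, 2, 1) = (−9, 0, −7).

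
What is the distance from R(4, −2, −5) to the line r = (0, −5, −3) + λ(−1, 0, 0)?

√13

Direction vector d = (−1, 0, 0).
AP = (4, 3, −2); AP·d = -4, |AP|² = 29, |d|² = 1.
distance² = |AP|² − (AP·d)²/|d|² = 29 − 16/1 = 13, so the distance is √13.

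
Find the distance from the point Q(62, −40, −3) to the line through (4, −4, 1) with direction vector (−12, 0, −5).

2√493

Direction vector d = (−12, 0, −5).
AP = (58, −36, −4), and AP × d = (180, 338, −432).
|AP × d|² = 333268 and |d|² = 169, so the distance is √(333268/169) = √1972 = 2√493.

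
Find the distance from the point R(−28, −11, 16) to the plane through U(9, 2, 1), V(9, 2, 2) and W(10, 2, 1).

13

UV = (0, 0, 1) and UW = (1, 0, 0), so a normal is n = UV × UW = (0, 1, 0).
d = |1·(-11) − 2| / √(0 + 1 + 0) = |-13| / 1 = 13.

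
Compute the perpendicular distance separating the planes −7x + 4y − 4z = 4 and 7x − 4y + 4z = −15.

11/9

Divide the second equation by -1 to match normals: −7x + 4y − 4z = 15.
With common normal n = (−7, 4, −4) (|n| = 9), the distance is |4 − 15|/|n| = 11/9.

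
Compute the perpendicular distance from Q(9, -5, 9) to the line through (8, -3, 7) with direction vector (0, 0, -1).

√5

Direction vector d = (0, 0, -1).
AP = (1, -2, 2); AP·d = -2, |AP|² = 9, |d|² = 1.
distance² = |AP|² − (AP·d)²/|d|² = 9 − 4/1 = 5, so the distance is √5.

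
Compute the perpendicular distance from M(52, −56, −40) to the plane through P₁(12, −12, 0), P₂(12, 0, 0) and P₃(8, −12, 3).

P₁P₂ = (0, 12, 0) and P₁P₃ = (−4, 0, 3), so a normal is n = P₁P₂ × P₁P₃ = (36, 0, 48).
d = |36·52 + 48·(-40) − 432| / √(1296 + 0 + 2304) = |-480| / 60 = 8.

8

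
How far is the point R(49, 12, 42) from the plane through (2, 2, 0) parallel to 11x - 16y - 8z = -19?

Parallel planes share the normal n = (11, -16, -8); since (2, 2, 0) lies on the plane, its equation is 11x - 16y - 8z = -10.
Then n·(49, 12, 42) - (-10) = 21.
|n| = √(121 + 256 + 64) = 21, so the distance is |21|/21 = 1.

1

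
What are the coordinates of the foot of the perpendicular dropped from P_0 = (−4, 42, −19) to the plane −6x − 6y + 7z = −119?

(-16, 30, -5)

The perpendicular from P_0 has direction n = (−6, −6, 7): r = (−4, 42, −19) + t(−6, −6, 7).
Substitute into the plane: n·(P_0 + tn) = -119 gives -361 + 121t = -119, so t = 2.
Foot = (−4, 42, −19) + 2·(−6, −6, 7) = (−16, 30, −5).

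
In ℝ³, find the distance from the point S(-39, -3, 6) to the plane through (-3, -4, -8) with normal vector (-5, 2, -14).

14/15

The plane has equation n·(r − (-3, -4, -8)) = 0, i.e. n·r = 119.
d = |(-5)·(-39) + 2·(-3) + (-14)·6 − 119| / √(25 + 4 + 196) = |-14| / 15 = 14/15.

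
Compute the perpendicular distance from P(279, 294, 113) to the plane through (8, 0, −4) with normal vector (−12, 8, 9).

9

The plane has equation n·(r − (8, 0, −4)) = 0, i.e. n·r = -132.
n = (−12, 8, 9); n·P − (-132) = 153; |n| = 17; distance = 153/17 = 9.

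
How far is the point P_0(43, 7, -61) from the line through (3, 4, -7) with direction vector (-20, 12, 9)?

Direction vector d = (-20, 12, 9).
AP = (40, 3, -54), and AP × d = (675, 720, 540).
|AP × d|² = 1265625 and |d|² = 625, so the distance is √(1265625/625) = √2025 = 45.

45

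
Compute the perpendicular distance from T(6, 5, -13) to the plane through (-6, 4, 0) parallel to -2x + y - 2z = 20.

Parallel planes share the normal n = (-2, 1, -2); since (-6, 4, 0) lies on the plane, its equation is -2x + y - 2z = 16.
Then n·(6, 5, -13) - 16 = 3.
|n| = √(4 + 1 + 4) = 3, so the distance is |3|/3 = 1.

1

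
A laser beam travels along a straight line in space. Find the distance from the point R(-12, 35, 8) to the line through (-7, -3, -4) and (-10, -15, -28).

A direction vector is d = (-3, -12, -24).
AP = (-5, 38, 12), and AP × d = (-768, -156, 174).
|AP × d|² = 644436 and |d|² = 729, so the distance is √(644436/729) = √884 = 2√221.

2√221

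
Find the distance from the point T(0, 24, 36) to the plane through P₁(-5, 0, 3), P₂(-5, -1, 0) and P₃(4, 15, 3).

P₁P₂ = (0, -1, -3) and P₁P₃ = (9, 15, 0), so a normal is n = P₁P₂ × P₁P₃ = (45, -27, 9).
n = (45, -27, 9); n·P − (-198) = -126; |n| = 9√35; distance = 126/(9√35) = 2√35/5.

14/√35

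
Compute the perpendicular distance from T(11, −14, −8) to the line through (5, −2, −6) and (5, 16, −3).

A direction vector is d = (0, 18, 3).
AP = (6, −12, −2); AP·d = -222, |AP|² = 184, |d|² = 333.
distance² = |AP|² − (AP·d)²/|d|² = 184 − 49284/333 = 36, so the distance is 6.

6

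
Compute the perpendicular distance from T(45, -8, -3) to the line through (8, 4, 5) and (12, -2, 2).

A direction vector is d = (4, -6, -3).
AP = (37, -12, -8); AP·d = 244, |AP|² = 1577, |d|² = 61.
distance² = |AP|² − (AP·d)²/|d|² = 1577 − 59536/61 = 601, so the distance is √601.

√601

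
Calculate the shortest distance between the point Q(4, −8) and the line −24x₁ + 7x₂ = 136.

288/25

The normal to the line is n = (−24, 7) with |n| = 25.
|n·Q − 136| = |-152 − 136| = 288, so the distance is 288/25.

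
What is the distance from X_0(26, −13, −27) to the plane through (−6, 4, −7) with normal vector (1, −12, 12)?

4/17

The plane has equation n·(r − (−6, 4, −7)) = 0, i.e. n·r = -138.
Then n·(26, −13, −27) − (−138) = −4.
|n| = √(1 + 144 + 144) = 17, so the distance is |-4|/17 = 4/17.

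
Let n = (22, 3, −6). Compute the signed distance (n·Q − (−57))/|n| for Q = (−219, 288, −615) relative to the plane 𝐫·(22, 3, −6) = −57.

-9

n·Q − (-57) = -207.
|n| = 23, so the signed distance is -207/23 = -9.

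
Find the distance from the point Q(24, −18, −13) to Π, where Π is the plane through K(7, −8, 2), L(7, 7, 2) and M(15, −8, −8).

KL = (0, 15, 0) and KM = (8, 0, −10), so a normal is n = KL × KM = (−150, 0, −120).
d = |(-150)·24 + (-120)·(-13) − (-1290)| / √(22500 + 0 + 14400) = |-750| / (30√41) = 25√41/41.

25/√41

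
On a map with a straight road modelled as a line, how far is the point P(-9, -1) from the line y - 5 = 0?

The normal to the line is n = (0, 1) with |n| = 1.
|n·P − 5| = |-1 − 5| = 6, so the distance is 6/1 = 6.

6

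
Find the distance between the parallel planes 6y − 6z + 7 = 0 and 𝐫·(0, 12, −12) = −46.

4√2/3

Divide the second equation by 2 to match normals: 6y − 6z = -23.
Both planes have normal n = (0, 6, −6), |n| = 6√2. Any point on the first plane is at distance |(-23) − (-7)|/|n| = 16/(6√2) = 4√2/3 from the second.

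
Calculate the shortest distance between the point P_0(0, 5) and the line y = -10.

15

d = |0·0 + 1·5 − (-10)| / √(0 + 1) = |15|/1 = 15.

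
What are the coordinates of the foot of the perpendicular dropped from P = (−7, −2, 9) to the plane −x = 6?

(-6, -2, 9)

n = (−1, 0, 0), |n|² = 1, and n·P − 6 = 1.
t = 1/1 = 1, so the foot is P − t·n = (−7, −2, 9) − 1·(−1, 0, 0) = (−6, −2, 9).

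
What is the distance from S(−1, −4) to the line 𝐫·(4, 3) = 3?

The normal to the line is n = (4, 3) with |n| = 5.
|n·S − 3| = |-16 − 3| = 19, so the distance is 19/5.

19/5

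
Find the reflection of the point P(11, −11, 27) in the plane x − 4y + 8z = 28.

With n = (1, −4, 8), the signed offset is (n·P − 28)/|n|² = 243/81 = 3.
P' = P − 2t·n = (11, −11, 27) − 6·(1, −4, 8) = (5, 13, −21).

(5, 13, -21)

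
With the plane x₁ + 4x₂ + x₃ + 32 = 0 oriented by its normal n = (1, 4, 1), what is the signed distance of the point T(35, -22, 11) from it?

n·T − (-32) = -10.
|n| = 3√2, so the signed distance is -5√2/3.

-5√2/3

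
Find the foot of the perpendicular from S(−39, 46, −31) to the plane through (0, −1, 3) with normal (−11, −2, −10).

(-6, 52, -1)

The perpendicular from S has direction n = (−11, −2, −10): r = (−39, 46, −31) + t(−11, −2, −10).
Substitute into the plane: n·(S + tn) = -28 gives 647 + 225t = -28, so t = -3.
Foot = (−39, 46, −31) + (-3)·(−11, −2, −10) = (−6, 52, −1).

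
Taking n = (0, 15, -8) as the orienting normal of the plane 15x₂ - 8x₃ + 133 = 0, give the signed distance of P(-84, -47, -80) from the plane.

4

n·P − (-133) = 68.
|n| = 17, so the signed distance is 68/17 = 4.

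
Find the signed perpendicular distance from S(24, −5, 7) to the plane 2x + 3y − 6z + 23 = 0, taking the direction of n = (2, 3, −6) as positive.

n·S − (-23) = 14.
|n| = 7, so the signed distance is 14/7 = 2.

2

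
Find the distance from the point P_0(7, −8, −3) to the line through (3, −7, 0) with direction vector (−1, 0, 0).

Direction vector d = (−1, 0, 0).
AP = (4, −1, −3); AP·d = -4, |AP|² = 26, |d|² = 1.
distance² = |AP|² − (AP·d)²/|d|² = 26 − 16/1 = 10, so the distance is √10.

√10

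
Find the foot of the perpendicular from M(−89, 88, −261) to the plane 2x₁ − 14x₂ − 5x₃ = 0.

n = (2, −14, −5), |n|² = 225, and n·M − 0 = -105.
t = -105/225 = -7/15, so the foot is M − t·n = (−89, 88, −261) − (-7/15)·(2, −14, −5) = (−1321/15, 1222/15, −790/3).

(-1321/15, 1222/15, -790/3)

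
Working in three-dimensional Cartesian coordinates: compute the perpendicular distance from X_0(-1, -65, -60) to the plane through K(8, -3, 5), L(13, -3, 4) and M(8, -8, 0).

KL = (5, 0, -1) and KM = (0, -5, -5), so a normal is n = KL × KM = (-5, 25, -25).
Then n·(-1, -65, -60) - (-240) = 120.
|n| = √(25 + 625 + 625) = 5√51, so the distance is |120|/(5√51) = 8√51/17.

8√51/17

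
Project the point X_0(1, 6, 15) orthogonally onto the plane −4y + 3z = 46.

n = (0, −4, 3), |n|² = 25, and n·X_0 − 46 = -25.
t = -25/25 = -1, so the foot is X_0 − t·n = (1, 6, 15) − (-1)·(0, −4, 3) = (1, 2, 18).

(1, 2, 18)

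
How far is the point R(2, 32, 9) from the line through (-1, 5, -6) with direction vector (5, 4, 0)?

3√66

Direction vector d = (5, 4, 0).
AP = (3, 27, 15); AP·d = 123, |AP|² = 963, |d|² = 41.
distance² = |AP|² − (AP·d)²/|d|² = 963 − 15129/41 = 594, so the distance is 3√66.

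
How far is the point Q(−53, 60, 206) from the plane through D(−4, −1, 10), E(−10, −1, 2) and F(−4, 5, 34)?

4

DE = (−6, 0, −8) and DF = (0, 6, 24), so a normal is n = DE × DF = (48, 144, −36).
n = (48, 144, −36); n·P − (-696) = -624; |n| = 156; distance = 624/156 = 4.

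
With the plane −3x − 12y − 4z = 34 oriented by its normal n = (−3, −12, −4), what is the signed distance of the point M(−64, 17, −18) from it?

2

n·M − 34 = 26.
|n| = 13, so the signed distance is 26/13 = 2.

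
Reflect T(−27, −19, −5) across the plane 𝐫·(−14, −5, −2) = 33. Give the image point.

(29, 1, 3)

n = (−14, −5, −2), |n|² = 225, n·T − 33 = 450, so t = 450/225 = 2.
Foot F = T − 2·n = (1, −9, −1); the reflection is 2F − T = (29, 1, 3).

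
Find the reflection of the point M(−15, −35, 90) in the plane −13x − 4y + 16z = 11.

(89, -3, -38)

n = (−13, −4, 16), |n|² = 441, n·M − 11 = 1764, so t = 1764/441 = 4.
Foot F = M − 4·n = (37, −19, 26); the reflection is 2F − M = (89, −3, −38).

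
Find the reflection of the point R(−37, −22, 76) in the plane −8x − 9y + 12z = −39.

n = (−8, −9, 12), |n|² = 289, n·R − (-39) = 1445, so t = 1445/289 = 5.
Foot F = R − 5·n = (3, 23, 16); the reflection is 2F − R = (43, 68, −44).

(43, 68, -44)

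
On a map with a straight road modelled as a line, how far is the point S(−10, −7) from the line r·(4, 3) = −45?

d = |4·(-10) + 3·(-7) − (-45)| / √(16 + 9) = |-16|/5 = 16/5.

16/5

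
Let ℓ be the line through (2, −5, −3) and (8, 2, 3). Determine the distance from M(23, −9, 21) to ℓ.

3√61

A direction vector is d = (6, 7, 6).
AP = (21, −4, 24); AP·d = 242, |AP|² = 1033, |d|² = 121.
distance² = |AP|² − (AP·d)²/|d|² = 1033 − 58564/121 = 549, so the distance is 3√61.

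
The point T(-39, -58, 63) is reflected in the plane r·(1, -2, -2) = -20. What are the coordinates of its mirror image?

With n = (1, -2, -2), the signed offset is (n·T − (-20))/|n|² = -29/9.
T' = T − 2t·n = (-39, -58, 63) − (-58/9)·(1, -2, -2) = (-293/9, -638/9, 451/9).

(-293/9, -638/9, 451/9)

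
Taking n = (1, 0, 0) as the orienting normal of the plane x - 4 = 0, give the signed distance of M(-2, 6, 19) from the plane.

n·M − 4 = -6.
|n| = 1, so the signed distance is -6/1 = -6.

-6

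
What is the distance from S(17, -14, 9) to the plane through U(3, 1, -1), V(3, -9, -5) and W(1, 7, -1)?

UV = (0, -10, -4) and UW = (-2, 6, 0), so a normal is n = UV × UW = (24, 8, -20).
d = |24·17 + 8·(-14) + (-20)·9 − 100| / √(576 + 64 + 400) = |16| / (4√65) = 4√65/65.

4√65/65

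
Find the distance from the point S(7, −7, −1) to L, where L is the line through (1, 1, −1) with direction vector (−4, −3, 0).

10

Direction vector d = (−4, −3, 0).
AP = (6, −8, 0), and AP × d = (0, 0, −50).
|AP × d|² = 2500 and |d|² = 25, so the distance is √(2500/25) = √100 = 10.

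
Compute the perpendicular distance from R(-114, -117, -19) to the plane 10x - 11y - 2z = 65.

8

Normal vector n = (10, -11, -2), and n·(-114, -117, -19) - 65 = 120.
|n| = √(100 + 121 + 4) = 15, so the distance is |120|/15 = 8.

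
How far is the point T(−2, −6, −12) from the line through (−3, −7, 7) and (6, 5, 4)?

A direction vector is d = (9, 12, −3).
AP = (1, 1, −19), and AP × d = (225, −168, 3).
|AP × d|² = 78858 and |d|² = 234, so the distance is √(78858/234) = √337.

√337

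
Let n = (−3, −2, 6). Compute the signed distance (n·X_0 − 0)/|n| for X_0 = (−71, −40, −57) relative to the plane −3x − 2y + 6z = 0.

n·X_0 − 0 = -49.
|n| = 7, so the signed distance is -49/7 = -7.

-7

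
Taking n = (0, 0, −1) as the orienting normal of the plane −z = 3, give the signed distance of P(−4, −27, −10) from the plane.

n·P − 3 = 7.
|n| = 1, so the signed distance is 7/1 = 7.

7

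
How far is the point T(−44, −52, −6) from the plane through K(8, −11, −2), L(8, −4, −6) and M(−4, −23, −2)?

KL = (0, 7, −4) and KM = (−12, −12, 0), so a normal is n = KL × KM = (−48, 48, 84).
Then n·(−44, −52, −6) − (−1080) = 192.
|n| = √(2304 + 2304 + 7056) = 108, so the distance is |192|/108 = 16/9.

16/9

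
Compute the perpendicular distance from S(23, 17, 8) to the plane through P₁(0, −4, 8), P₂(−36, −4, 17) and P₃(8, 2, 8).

15/13

P₁P₂ = (−36, 0, 9) and P₁P₃ = (8, 6, 0), so a normal is n = P₁P₂ × P₁P₃ = (−54, 72, −216).
n = (−54, 72, −216); n·P − (-2016) = 270; |n| = 234; distance = 270/234 = 15/13.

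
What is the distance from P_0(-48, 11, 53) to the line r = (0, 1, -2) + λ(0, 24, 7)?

2√1201

Direction vector d = (0, 24, 7).
AP = (-48, 10, 55), and AP × d = (-1250, 336, -1152).
|AP × d|² = 3002500 and |d|² = 625, so the distance is √(3002500/625) = √4804 = 2√1201.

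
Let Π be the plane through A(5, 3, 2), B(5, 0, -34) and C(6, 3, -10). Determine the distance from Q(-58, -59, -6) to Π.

20/17

AB = (0, -3, -36) and AC = (1, 0, -12), so a normal is n = AB × AC = (36, -36, 3).
n = (36, -36, 3); n·P − 78 = -60; |n| = 51; distance = 60/51 = 20/17.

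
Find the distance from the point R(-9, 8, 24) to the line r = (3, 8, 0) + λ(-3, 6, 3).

6√14

Direction vector d = (-3, 6, 3).
AP = (-12, 0, 24), and AP × d = (-144, -36, -72).
|AP × d|² = 27216 and |d|² = 54, so the distance is √(27216/54) = √504 = 6√14.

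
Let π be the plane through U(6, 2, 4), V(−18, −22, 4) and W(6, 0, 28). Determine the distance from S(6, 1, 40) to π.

UV = (−24, −24, 0) and UW = (0, −2, 24), so a normal is n = UV × UW = (−576, 576, 48).
n = (−576, 576, 48); n·P − (-2112) = 1152; |n| = 816; distance = 1152/816 = 24/17.

24/17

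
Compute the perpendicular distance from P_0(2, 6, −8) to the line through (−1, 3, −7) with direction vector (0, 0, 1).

Direction vector d = (0, 0, 1).
AP = (3, 3, −1); AP·d = -1, |AP|² = 19, |d|² = 1.
distance² = |AP|² − (AP·d)²/|d|² = 19 − 1/1 = 18, so the distance is 3√2.

3√2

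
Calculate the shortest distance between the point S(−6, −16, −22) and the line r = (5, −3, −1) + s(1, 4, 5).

√59

Direction vector d = (1, 4, 5).
AP = (−11, −13, −21), and AP × d = (19, 34, −31).
|AP × d|² = 2478 and |d|² = 42, so the distance is √(2478/42) = √59.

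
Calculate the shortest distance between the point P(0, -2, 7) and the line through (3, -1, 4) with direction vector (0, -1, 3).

3

Direction vector d = (0, -1, 3).
AP = (-3, -1, 3); AP·d = 10, |AP|² = 19, |d|² = 10.
distance² = |AP|² − (AP·d)²/|d|² = 19 − 100/10 = 9, so the distance is 3.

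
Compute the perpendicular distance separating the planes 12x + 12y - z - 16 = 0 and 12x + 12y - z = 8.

8/17

Both planes have normal n = (12, 12, -1), |n| = 17. Any point on the first plane is at distance |8 − 16|/|n| = 8/17 from the second.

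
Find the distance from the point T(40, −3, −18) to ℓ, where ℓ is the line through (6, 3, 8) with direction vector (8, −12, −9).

2√178

Direction vector d = (8, −12, −9).
AP = (34, −6, −26), and AP × d = (−258, 98, −360).
|AP × d|² = 205768 and |d|² = 289, so the distance is √(205768/289) = √712 = 2√178.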